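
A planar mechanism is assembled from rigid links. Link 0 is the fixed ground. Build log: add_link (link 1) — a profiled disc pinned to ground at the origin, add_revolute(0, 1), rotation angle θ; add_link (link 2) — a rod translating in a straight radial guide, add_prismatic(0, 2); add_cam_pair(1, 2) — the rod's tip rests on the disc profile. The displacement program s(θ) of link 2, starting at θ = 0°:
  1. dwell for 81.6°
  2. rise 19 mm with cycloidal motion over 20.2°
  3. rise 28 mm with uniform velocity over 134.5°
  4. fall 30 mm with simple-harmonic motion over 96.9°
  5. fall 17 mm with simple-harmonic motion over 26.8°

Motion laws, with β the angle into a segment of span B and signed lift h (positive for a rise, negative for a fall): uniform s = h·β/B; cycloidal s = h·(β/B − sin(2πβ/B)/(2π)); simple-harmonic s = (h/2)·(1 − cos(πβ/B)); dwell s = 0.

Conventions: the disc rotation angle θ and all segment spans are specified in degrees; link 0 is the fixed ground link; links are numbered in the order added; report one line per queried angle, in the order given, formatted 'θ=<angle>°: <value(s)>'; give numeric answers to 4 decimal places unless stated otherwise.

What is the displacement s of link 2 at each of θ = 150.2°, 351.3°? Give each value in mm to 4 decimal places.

seg 1 [0°–81.6°] dwell: s stays 0.0000
seg 2 [81.6°–101.8°] cycloidal, h=19: full span → s += 19 → s = 19.0000
seg 3 [101.8°–236.3°] uniform, h=28: θ=150.2° here. β=48.4, B=134.5. 28·48.4/134.5 = 10.0758 → s = 29.0758
seg 3 [101.8°–236.3°] uniform, h=28: full span → s += 28 → s = 47.0000
seg 4 [236.3°–333.2°] simple-harmonic, h=-30: full span → s += -30 → s = 17.0000
seg 5 [333.2°–360°] simple-harmonic, h=-17: θ=351.3° here. β=18.1, B=26.8. -17/2·(1 − cos(π·0.6754)) = -12.9497 → s = 4.0503

θ=150.2°: 29.0758
θ=351.3°: 4.0503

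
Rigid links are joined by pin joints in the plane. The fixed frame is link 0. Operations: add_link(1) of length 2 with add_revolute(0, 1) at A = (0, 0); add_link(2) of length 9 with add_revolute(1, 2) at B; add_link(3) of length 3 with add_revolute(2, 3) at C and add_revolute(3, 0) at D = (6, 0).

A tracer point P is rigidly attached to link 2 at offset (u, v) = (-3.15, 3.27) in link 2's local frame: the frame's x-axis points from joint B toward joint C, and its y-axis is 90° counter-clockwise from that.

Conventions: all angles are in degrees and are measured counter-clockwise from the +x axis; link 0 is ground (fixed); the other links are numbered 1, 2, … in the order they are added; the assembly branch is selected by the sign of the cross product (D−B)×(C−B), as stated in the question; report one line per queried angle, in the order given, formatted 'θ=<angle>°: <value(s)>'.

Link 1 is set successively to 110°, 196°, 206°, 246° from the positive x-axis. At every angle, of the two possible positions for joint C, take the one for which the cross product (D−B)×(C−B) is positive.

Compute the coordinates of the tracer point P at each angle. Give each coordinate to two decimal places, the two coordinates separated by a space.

A=(0,0), D=(6.00,0)
θ=110°: B = A + 2.00·(cos110°, sin110°) = (-0.6840, 1.8794)
θ=110°: |BD| = 6.9432
θ=110°: circle(B,9.00) ∩ circle(D,3.00): a=8.6565, h=2.4626
θ=110°:   candidates: C₊=(8.3159,1.9070) cross=17.099; C₋=(6.9827,-2.8345) cross=-17.099
θ=110°:   branch + wants cross > 0 → take C=(8.3159,1.9070) (cross=17.099)
θ=110°: ex = (C−B)/|BC| = (1.0000,0.0031); ey = (-0.0031,1.0000)
θ=110°: P = B + -3.15·ex + 3.27·ey = (-3.8440,5.1397)
θ=196°: B = A + 2.00·(cos196°, sin196°) = (-1.9225, -0.5513)
θ=196°: |BD| = 7.9417
θ=196°: circle(B,9.00) ∩ circle(D,3.00): a=8.5039, h=2.9468
θ=196°:   candidates: C₊=(6.3563,2.9788) cross=23.403; C₋=(6.7654,-2.9007) cross=-23.403
θ=196°:   branch + wants cross > 0 → take C=(6.3563,2.9788) (cross=23.403)
θ=196°: ex = (C−B)/|BC| = (0.9199,0.3922); ey = (-0.3922,0.9199)
θ=196°: P = B + -3.15·ex + 3.27·ey = (-6.1027,1.2212)
θ=206°: B = A + 2.00·(cos206°, sin206°) = (-1.7976, -0.8767)
θ=206°: |BD| = 7.8467
θ=206°: circle(B,9.00) ∩ circle(D,3.00): a=8.5113, h=2.9255
θ=206°:   candidates: C₊=(6.3335,2.9814) cross=22.955; C₋=(6.9873,-2.8329) cross=-22.955
θ=206°:   branch + wants cross > 0 → take C=(6.3335,2.9814) (cross=22.955)
θ=206°: ex = (C−B)/|BC| = (0.9035,0.4287); ey = (-0.4287,0.9035)
θ=206°: P = B + -3.15·ex + 3.27·ey = (-6.0453,0.7272)
θ=246°: B = A + 2.00·(cos246°, sin246°) = (-0.8135, -1.8271)
θ=246°: |BD| = 7.0542
θ=246°: circle(B,9.00) ∩ circle(D,3.00): a=8.6304, h=2.5525
θ=246°:   candidates: C₊=(6.8613,2.8737) cross=18.006; C₋=(8.1836,-2.0572) cross=-18.006
θ=246°:   branch + wants cross > 0 → take C=(6.8613,2.8737) (cross=18.006)
θ=246°: ex = (C−B)/|BC| = (0.8528,0.5223); ey = (-0.5223,0.8528)
θ=246°: P = B + -3.15·ex + 3.27·ey = (-5.2076,-0.6839)

θ=110°: -3.84 5.14
θ=196°: -6.10 1.22
θ=206°: -6.05 0.73
θ=246°: -5.21 -0.68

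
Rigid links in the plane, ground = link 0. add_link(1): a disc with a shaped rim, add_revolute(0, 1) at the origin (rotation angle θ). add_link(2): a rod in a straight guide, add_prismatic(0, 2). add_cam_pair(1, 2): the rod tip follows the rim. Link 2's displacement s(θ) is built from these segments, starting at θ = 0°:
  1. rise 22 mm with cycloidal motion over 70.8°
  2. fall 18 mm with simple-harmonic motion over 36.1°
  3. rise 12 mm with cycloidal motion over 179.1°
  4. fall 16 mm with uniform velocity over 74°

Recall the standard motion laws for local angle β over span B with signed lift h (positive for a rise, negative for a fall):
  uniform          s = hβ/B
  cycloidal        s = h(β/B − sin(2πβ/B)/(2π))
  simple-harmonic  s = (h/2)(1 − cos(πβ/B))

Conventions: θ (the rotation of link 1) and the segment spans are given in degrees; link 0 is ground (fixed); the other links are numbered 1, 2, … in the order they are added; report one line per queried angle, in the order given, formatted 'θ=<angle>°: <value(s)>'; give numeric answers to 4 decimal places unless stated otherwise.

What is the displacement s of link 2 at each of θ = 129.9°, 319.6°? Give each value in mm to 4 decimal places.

segment 1 (0° to 70.8°, cycloidal, h = 22) is passed completely: s = 0.0000 + (22) = 22.0000
segment 2 (70.8° to 106.9°, simple-harmonic, h = -18) is passed completely: s = 22.0000 + (-18) = 4.0000
θ = 129.9° falls in segment 3 (106.9° to 286°, cycloidal, h = 12): β = 129.9 − 106.9 = 23°, B = 179.1°; Δs = 12·(0.1284 − sin(2π·0.1284)/(2π)) = 0.1619; s = 4.0000 + 0.1619 = 4.1619
segment 3 (106.9° to 286°, cycloidal, h = 12) is passed completely: s = 4.0000 + (12) = 16.0000
θ = 319.6° falls in segment 4 (286° to 360°, uniform, h = -16): β = 319.6 − 286 = 33.6°, B = 74°; Δs = -16·33.6/74 = -7.2649; s = 16.0000 − 7.2649 = 8.7351

θ=129.9°: 4.1619
θ=319.6°: 8.7351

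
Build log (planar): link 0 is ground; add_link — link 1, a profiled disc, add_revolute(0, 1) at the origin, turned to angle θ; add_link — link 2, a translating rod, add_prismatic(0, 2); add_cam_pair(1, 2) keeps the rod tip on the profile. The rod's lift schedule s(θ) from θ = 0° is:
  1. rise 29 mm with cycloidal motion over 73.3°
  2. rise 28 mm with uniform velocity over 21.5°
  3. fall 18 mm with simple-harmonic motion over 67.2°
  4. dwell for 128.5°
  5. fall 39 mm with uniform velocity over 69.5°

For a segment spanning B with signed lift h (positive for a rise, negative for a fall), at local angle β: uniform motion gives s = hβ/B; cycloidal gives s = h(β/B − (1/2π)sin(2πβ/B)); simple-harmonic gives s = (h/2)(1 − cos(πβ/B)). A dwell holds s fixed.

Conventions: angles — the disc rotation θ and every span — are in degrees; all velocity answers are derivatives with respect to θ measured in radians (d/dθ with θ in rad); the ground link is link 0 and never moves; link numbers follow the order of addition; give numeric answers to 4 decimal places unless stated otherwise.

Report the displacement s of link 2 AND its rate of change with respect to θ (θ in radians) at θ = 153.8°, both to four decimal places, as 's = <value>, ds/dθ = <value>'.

seg 1 [0°–73.3°] cycloidal, h=29: full span → s += 29 → s = 29.0000
seg 2 [73.3°–94.8°] uniform, h=28: full span → s += 28 → s = 57.0000
seg 3 [94.8°–162°] simple-harmonic, h=-18: θ=153.8° here. β=59, B=67.2. -18/2·(1 − cos(π·0.8780)) = -17.3468 → s = 39.6532
velocity in seg [94.8°–162°] (simple-harmonic), θ in radians: β = 59° = 1.0297 rad, B = 67.2° = 1.1729 rad; ds/dθ = (πh/(2B)) sin(πβ/B) = (π·(-18)/(2·1.1729)) sin(π·0.8780) = -9.016760 mm/rad

s = 39.6532, ds/dθ = -9.0168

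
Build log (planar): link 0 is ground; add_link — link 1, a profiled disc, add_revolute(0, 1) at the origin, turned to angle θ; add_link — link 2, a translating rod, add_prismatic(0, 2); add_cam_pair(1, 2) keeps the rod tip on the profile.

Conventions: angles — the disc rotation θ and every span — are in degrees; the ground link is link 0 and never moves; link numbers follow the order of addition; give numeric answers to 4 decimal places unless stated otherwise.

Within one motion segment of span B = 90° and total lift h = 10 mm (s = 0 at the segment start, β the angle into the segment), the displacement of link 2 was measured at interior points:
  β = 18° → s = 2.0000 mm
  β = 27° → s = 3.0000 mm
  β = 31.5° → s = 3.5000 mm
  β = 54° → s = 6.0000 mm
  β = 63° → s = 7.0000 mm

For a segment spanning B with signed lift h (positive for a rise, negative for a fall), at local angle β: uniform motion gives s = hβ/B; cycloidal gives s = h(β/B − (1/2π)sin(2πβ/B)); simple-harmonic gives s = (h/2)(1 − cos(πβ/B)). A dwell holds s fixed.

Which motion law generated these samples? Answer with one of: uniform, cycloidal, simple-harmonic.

candidates at β/B = r: uniform s = h·r (linear in β); cycloidal s = h·(r − sin(2πr)/(2π)); simple-harmonic s = (h/2)(1 − cos(πr))
β=18°: printed 2.0000 | uniform 2.0000, cycloidal 0.4863, simple-harmonic 0.9549
β=27°: printed 3.0000 | uniform 3.0000, cycloidal 1.4863, simple-harmonic 2.0611
β=31.5°: printed 3.5000 | uniform 3.5000, cycloidal 2.2124, simple-harmonic 2.7300
β=54°: printed 6.0000 | uniform 6.0000, cycloidal 6.9355, simple-harmonic 6.5451
β=63°: printed 7.0000 | uniform 7.0000, cycloidal 8.5137, simple-harmonic 7.9389
only one law matches every sample → uniform

uniform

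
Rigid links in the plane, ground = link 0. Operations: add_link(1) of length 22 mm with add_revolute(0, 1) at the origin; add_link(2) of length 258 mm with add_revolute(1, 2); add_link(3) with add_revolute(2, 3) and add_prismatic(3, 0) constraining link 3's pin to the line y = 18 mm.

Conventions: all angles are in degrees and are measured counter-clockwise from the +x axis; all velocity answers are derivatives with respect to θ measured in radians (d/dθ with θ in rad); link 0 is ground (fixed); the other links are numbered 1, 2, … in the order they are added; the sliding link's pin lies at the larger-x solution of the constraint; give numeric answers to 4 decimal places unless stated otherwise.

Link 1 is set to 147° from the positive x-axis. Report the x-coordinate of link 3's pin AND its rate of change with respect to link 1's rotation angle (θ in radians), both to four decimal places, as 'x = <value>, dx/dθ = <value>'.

geometry: r = 22 mm, L = 258 mm, e = 18 mm
crank pin P = (r cos θ, r sin θ) = (-18.450752, 11.982059)
h = r sin θ − e = 11.982059 − 18 = -6.017941
x = r cos θ + √(L² − h²) = -18.450752 + 257.929805 = 239.479053
dx/dθ = −r sin θ − h·r cos θ/√(L² − h²) (θ in radians; h = -6.017941) = -12.412546

x = 239.4791, dx/dθ = -12.4125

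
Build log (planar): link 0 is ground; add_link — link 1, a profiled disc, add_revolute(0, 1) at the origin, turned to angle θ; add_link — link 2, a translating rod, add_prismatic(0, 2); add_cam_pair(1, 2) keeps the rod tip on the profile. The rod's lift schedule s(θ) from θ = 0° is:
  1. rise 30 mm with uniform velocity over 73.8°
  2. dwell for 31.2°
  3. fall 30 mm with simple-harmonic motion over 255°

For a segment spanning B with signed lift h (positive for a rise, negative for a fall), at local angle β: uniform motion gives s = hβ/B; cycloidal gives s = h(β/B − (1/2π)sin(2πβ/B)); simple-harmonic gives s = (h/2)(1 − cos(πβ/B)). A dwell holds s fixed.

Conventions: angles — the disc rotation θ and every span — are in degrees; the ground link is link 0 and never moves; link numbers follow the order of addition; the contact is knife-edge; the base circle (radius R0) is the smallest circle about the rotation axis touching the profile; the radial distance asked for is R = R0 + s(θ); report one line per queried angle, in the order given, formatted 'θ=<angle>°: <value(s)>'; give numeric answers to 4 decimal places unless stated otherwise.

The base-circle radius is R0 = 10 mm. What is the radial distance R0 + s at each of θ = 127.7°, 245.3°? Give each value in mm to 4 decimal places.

seg 1 [0°–73.8°] uniform, h=30: full span → s += 30 → s = 30.0000
seg 2 [73.8°–105°] dwell: s stays 30.0000
seg 3 [105°–360°] simple-harmonic, h=-30: θ=127.7° here. β=22.7, B=255. -30/2·(1 − cos(π·0.0890)) = -0.5828 → s = 29.4172
seg 3 [105°–360°] simple-harmonic, h=-30: θ=245.3° here. β=140.3, B=255. -30/2·(1 − cos(π·0.5502)) = -17.3556 → s = 12.6444
θ=127.7°: R = R0 + s = 10 + 29.4172 = 39.4172
θ=245.3°: R = R0 + s = 10 + 12.6444 = 22.6444

θ=127.7°: 39.4172
θ=245.3°: 22.6444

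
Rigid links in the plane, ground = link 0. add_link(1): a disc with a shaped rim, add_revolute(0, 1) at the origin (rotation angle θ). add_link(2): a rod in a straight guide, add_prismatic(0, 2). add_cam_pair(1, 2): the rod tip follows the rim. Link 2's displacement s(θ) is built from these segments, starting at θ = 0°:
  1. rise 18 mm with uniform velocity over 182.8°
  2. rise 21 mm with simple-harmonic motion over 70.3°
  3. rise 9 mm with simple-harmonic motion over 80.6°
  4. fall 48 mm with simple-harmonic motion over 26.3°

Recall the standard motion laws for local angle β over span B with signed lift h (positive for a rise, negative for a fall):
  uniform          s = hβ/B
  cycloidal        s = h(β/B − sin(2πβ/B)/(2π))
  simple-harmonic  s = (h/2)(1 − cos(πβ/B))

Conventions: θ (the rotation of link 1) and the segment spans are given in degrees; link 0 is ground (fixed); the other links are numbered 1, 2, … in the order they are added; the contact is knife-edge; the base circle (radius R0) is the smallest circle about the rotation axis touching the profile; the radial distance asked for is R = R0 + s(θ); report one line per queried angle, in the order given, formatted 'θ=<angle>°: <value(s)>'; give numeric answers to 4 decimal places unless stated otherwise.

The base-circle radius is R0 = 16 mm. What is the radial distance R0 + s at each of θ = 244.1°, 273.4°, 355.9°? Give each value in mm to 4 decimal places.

segment 1 (0° to 182.8°, uniform, h = 18) is passed completely: s = 0.0000 + (18) = 18.0000
θ = 244.1° falls in segment 2 (182.8° to 253.1°, simple-harmonic, h = 21): β = 244.1 − 182.8 = 61.3°, B = 70.3°; Δs = 21/2·(1 − cos(π·0.8720)) = 20.1621; s = 18.0000 + 20.1621 = 38.1621
segment 2 (182.8° to 253.1°, simple-harmonic, h = 21) is passed completely: s = 18.0000 + (21) = 39.0000
θ = 273.4° falls in segment 3 (253.1° to 333.7°, simple-harmonic, h = 9): β = 273.4 − 253.1 = 20.3°, B = 80.6°; Δs = 9/2·(1 − cos(π·0.2519)) = 1.3367; s = 39.0000 + 1.3367 = 40.3367
segment 3 (253.1° to 333.7°, simple-harmonic, h = 9) is passed completely: s = 39.0000 + (9) = 48.0000
θ = 355.9° falls in segment 4 (333.7° to 360°, simple-harmonic, h = -48): β = 355.9 − 333.7 = 22.2°, B = 26.3°; Δs = -48/2·(1 − cos(π·0.8441)) = -45.1788; s = 48.0000 − 45.1788 = 2.8212
θ=244.1°: R = R0 + s = 16 + 38.1621 = 54.1621
θ=273.4°: R = R0 + s = 16 + 40.3367 = 56.3367
θ=355.9°: R = R0 + s = 16 + 2.8212 = 18.8212

θ=244.1°: 54.1621
θ=273.4°: 56.3367
θ=355.9°: 18.8212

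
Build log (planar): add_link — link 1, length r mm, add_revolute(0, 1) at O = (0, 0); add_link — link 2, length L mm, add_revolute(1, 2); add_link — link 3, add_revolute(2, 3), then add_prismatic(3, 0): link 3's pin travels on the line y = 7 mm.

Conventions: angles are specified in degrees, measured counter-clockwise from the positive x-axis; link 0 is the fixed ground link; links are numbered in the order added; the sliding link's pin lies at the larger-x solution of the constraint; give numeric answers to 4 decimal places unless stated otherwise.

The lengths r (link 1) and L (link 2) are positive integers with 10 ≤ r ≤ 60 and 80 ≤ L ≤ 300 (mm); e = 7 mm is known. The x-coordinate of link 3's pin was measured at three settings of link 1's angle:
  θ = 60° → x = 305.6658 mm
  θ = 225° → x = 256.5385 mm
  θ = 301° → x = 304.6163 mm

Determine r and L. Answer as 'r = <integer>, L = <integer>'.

constraint per measurement: (x − r cos θ)² + (r sin θ − e)² = L²
subtracting the θ₁ and θ₂ equations cancels the r² and L² terms:
r = (x₁² − x₂²) / (2[(x₁cos θ₁ + e sin θ₁) − (x₂cos θ₂ + e sin θ₂)]) = 40.0000 → r = 40
L² = (x₁ − r cos θ₁)² + (r sin θ₁ − e)² = 82368.9751 → L = 287.0000 → L = 287
check at θ₃=301°: x = 304.6163 (printed 304.6163) ✓

r = 40, L = 287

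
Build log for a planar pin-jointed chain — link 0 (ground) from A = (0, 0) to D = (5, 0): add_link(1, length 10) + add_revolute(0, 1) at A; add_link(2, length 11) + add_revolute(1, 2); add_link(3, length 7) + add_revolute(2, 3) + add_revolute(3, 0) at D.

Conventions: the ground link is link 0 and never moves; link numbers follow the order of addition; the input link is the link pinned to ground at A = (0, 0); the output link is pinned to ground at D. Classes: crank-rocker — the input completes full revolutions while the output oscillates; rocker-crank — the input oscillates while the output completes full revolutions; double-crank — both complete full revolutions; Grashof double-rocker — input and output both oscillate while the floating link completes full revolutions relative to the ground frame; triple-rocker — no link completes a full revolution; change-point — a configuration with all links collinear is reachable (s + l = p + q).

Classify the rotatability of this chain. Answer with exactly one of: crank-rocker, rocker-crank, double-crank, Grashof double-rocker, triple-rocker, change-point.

lengths: ground=5, input=10, coupler=11, output=7
sorted: s=5 (shortest), l=11 (longest), p+q=17
s + l = 16 vs p + q = 17
s + l < p + q (Grashof) with shortest = ground link → double-crank

double-crank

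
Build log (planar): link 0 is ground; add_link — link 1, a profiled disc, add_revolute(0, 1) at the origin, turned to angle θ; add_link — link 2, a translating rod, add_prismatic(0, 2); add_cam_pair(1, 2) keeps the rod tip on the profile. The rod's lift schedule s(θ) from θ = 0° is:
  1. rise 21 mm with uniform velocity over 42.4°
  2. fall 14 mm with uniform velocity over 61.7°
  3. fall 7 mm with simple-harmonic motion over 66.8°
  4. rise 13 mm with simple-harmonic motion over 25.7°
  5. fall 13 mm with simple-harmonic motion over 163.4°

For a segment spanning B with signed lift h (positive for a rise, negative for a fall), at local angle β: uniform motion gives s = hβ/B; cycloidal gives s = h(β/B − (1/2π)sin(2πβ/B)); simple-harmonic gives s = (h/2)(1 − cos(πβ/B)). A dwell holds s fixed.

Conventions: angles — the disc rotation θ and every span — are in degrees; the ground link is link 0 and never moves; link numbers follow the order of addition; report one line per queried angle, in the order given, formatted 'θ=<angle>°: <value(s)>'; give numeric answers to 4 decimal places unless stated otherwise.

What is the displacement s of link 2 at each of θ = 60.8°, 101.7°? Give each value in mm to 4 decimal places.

seg 1 [0°–42.4°] uniform, h=21: full span → s += 21 → s = 21.0000
seg 2 [42.4°–104.1°] uniform, h=-14: θ=60.8° here. β=18.4, B=61.7. -14·18.4/61.7 = -4.1750 → s = 16.8250
seg 2 [42.4°–104.1°] uniform, h=-14: θ=101.7° here. β=59.3, B=61.7. -14·59.3/61.7 = -13.4554 → s = 7.5446

θ=60.8°: 16.8250
θ=101.7°: 7.5446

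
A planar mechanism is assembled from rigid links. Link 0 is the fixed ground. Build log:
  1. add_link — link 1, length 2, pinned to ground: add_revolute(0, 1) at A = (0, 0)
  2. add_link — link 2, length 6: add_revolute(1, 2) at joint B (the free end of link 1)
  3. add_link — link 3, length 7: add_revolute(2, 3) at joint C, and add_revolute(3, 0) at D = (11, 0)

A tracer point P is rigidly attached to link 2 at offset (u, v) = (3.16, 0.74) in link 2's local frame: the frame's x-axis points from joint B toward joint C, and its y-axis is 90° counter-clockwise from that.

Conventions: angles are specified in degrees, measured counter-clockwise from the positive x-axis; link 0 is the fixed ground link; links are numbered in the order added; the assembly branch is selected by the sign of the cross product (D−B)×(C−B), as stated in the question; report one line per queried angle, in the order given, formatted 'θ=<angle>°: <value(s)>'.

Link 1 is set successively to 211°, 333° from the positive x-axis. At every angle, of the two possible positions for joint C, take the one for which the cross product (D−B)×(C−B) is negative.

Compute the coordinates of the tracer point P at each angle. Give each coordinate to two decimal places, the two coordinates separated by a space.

A=(0,0), D=(11.00,0)
θ=211°: B = A + 2.00·(cos211°, sin211°) = (-1.7143, -1.0301)
θ=211°: |BD| = 12.7560
θ=211°: circle(B,6.00) ∩ circle(D,7.00): a=5.8684, h=1.2496
θ=211°:   candidates: C₊=(4.0340,0.6893) cross=15.940; C₋=(4.2358,-1.8017) cross=-15.940
θ=211°:   branch - wants cross < 0 → take C=(4.2358,-1.8017) (cross=-15.940)
θ=211°: ex = (C−B)/|BC| = (0.9917,-0.1286); ey = (0.1286,0.9917)
θ=211°: P = B + 3.16·ex + 0.74·ey = (1.5146,-0.7026)
θ=333°: B = A + 2.00·(cos333°, sin333°) = (1.7820, -0.9080)
θ=333°: |BD| = 9.2626
θ=333°: circle(B,6.00) ∩ circle(D,7.00): a=3.9296, h=4.5342
θ=333°:   candidates: C₊=(5.2482,3.9895) cross=41.998; C₋=(6.1371,-5.0351) cross=-41.998
θ=333°:   branch - wants cross < 0 → take C=(6.1371,-5.0351) (cross=-41.998)
θ=333°: ex = (C−B)/|BC| = (0.7258,-0.6879); ey = (0.6879,0.7258)
θ=333°: P = B + 3.16·ex + 0.74·ey = (4.5847,-2.5445)

θ=211°: 1.51 -0.70
θ=333°: 4.58 -2.54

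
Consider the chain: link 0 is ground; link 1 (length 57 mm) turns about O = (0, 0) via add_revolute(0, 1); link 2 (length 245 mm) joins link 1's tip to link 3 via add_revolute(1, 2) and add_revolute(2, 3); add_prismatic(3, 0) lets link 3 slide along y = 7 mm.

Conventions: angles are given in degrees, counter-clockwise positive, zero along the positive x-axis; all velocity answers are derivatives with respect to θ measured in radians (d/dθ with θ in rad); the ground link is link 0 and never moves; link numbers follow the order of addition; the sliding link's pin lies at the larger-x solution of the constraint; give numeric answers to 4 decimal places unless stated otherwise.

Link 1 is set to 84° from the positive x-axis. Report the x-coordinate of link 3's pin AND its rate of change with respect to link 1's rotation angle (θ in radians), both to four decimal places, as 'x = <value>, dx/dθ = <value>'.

geometry: r = 57 mm, L = 245 mm, e = 7 mm
crank pin P = (r cos θ, r sin θ) = (5.958122, 56.687748)
h = r sin θ − e = 56.687748 − 7 = 49.687748
x = r cos θ + √(L² − h²) = 5.958122 + 239.908582 = 245.866704
dx/dθ = −r sin θ − h·r cos θ/√(L² − h²) (θ in radians; h = 49.687748) = -57.921742

x = 245.8667, dx/dθ = -57.9217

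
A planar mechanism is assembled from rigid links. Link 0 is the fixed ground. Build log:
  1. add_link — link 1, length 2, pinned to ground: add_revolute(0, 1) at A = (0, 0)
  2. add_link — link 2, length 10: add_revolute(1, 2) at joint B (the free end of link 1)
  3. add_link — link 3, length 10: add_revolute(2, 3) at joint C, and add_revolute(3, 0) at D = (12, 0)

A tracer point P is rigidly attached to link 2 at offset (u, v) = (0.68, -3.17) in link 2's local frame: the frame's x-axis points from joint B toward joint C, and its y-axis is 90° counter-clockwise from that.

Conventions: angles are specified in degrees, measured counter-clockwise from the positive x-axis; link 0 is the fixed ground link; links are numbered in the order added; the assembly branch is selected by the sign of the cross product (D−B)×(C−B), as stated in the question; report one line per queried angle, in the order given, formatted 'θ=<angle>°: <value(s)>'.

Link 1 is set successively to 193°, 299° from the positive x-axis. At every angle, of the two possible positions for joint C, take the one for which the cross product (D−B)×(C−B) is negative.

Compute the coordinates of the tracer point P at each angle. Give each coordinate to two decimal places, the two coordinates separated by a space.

A=(0,0), D=(12.00,0)
θ=193°: B = A + 2.00·(cos193°, sin193°) = (-1.9487, -0.4499)
θ=193°: |BD| = 13.9560
θ=193°: circle(B,10.00) ∩ circle(D,10.00): a=6.9780, h=7.1629
θ=193°:   candidates: C₊=(4.7947,6.9343) cross=99.966; C₋=(5.2565,-7.3842) cross=-99.966
θ=193°:   branch - wants cross < 0 → take C=(5.2565,-7.3842) (cross=-99.966)
θ=193°: ex = (C−B)/|BC| = (0.7205,-0.6934); ey = (0.6934,0.7205)
θ=193°: P = B + 0.68·ex + -3.17·ey = (-3.6569,-3.2055)
θ=299°: B = A + 2.00·(cos299°, sin299°) = (0.9696, -1.7492)
θ=299°: |BD| = 11.1682
θ=299°: circle(B,10.00) ∩ circle(D,10.00): a=5.5841, h=8.2956
θ=299°:   candidates: C₊=(5.1855,7.3186) cross=92.648; C₋=(7.7841,-9.0679) cross=-92.648
θ=299°:   branch - wants cross < 0 → take C=(7.7841,-9.0679) (cross=-92.648)
θ=299°: ex = (C−B)/|BC| = (0.6815,-0.7319); ey = (0.7319,0.6815)
θ=299°: P = B + 0.68·ex + -3.17·ey = (-0.8870,-4.4071)

θ=193°: -3.66 -3.21
θ=299°: -0.89 -4.41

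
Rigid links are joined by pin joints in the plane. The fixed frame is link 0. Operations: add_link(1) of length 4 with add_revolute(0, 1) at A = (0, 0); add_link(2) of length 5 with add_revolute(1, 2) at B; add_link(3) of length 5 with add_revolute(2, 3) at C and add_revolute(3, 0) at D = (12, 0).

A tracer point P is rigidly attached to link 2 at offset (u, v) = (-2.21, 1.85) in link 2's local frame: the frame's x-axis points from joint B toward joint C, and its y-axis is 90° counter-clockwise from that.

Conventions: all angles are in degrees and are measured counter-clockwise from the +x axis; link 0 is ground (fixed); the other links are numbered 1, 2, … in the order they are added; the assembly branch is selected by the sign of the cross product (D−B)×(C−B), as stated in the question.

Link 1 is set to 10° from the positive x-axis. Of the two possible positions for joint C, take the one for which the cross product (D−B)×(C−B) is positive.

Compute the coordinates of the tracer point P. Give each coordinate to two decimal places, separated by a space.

A=(0,0), D=(12.00,0)
B = A + 4.00·(cos10°, sin10°) = (3.9392, 0.6946)
|BD| = 8.0906
circle(B,5.00) ∩ circle(D,5.00): a=4.0453, h=2.9386
  candidates: C₊=(8.2219,3.2750) cross=23.775; C₋=(7.7173,-2.5805) cross=-23.775
  branch + wants cross > 0 → take C=(8.2219,3.2750) (cross=23.775)
ex = (C−B)/|BC| = (0.8565,0.5161); ey = (-0.5161,0.8565)
P = B + -2.21·ex + 1.85·ey = (1.0915,1.1386)

1.09 1.14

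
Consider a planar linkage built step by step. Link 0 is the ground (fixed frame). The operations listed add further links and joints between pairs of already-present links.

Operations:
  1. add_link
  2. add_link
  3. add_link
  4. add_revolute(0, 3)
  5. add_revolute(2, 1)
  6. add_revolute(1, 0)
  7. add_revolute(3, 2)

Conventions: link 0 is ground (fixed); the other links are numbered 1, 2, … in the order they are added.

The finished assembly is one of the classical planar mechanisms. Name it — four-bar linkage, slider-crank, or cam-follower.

links: 4 (incl. ground); joints: 4 revolute, 0 prismatic, 0 higher (cam) pair, forming one closed loop
4 links in a single 4R loop → four-bar linkage

four-bar linkage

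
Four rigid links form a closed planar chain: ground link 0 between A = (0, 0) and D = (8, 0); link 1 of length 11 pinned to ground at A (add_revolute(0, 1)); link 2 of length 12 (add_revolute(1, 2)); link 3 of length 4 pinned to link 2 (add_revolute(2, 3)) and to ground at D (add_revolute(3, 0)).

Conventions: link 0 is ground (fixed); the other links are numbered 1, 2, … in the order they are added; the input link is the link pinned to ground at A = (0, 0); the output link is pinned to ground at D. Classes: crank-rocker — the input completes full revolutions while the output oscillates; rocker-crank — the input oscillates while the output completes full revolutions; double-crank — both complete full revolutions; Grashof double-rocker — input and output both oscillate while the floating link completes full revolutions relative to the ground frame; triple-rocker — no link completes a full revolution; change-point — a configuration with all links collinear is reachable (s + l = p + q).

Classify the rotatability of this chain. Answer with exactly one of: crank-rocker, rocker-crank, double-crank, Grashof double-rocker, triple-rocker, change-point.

lengths: ground=8, input=11, coupler=12, output=4
sorted: s=4 (shortest), l=12 (longest), p+q=19
s + l = 16 vs p + q = 19
s + l < p + q (Grashof) with shortest = output link → rocker-crank

rocker-crank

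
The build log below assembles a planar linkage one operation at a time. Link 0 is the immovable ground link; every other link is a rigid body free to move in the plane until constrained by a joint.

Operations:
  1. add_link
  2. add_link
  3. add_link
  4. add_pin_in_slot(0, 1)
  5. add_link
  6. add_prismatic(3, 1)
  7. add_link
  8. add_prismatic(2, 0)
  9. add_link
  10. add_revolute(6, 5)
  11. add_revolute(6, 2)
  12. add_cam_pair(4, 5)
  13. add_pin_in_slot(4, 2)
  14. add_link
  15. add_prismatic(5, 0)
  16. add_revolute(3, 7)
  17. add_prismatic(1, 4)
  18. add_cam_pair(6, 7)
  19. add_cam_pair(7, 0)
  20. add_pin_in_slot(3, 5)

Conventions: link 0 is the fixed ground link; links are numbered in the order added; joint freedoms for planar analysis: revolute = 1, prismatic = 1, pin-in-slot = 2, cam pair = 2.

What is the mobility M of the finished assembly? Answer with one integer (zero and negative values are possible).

ground; <1,0,0>
#1 <2,0,0>
#2 <3,0,0>
#3 <4,0,0>
PS:0↔1 J2 <4,0,1>
#4 <5,0,1>
P:3↔1 J1 <5,1,1>
#5 <6,1,1>
P:2↔0 J1 <6,2,1>
#6 <7,2,1>
R:6↔5 J1 <7,3,1>
R:6↔2 J1 <7,4,1>
C:4↔5 J2 <7,4,2>
PS:4↔2 J2 <7,4,3>
#7 <8,4,3>
P:5↔0 J1 <8,5,3>
R:3↔7 J1 <8,6,3>
P:1↔4 J1 <8,7,3>
C:6↔7 J2 <8,7,4>
C:7↔0 J2 <8,7,5>
PS:3↔5 J2 <8,7,6>
3×7 − 2×7 − 1×6 = 1

M = 1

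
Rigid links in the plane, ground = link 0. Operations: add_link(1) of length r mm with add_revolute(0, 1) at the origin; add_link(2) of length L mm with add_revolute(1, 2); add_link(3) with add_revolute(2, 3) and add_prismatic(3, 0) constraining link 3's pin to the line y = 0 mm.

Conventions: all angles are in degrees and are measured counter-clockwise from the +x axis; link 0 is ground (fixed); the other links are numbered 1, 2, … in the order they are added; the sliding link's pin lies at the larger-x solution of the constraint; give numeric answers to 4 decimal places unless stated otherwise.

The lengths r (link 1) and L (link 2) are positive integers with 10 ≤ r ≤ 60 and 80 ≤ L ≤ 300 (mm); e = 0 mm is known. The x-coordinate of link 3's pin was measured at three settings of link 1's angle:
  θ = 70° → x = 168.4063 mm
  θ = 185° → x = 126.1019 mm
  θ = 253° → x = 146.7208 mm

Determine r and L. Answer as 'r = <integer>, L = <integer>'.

constraint per measurement: (x − r cos θ)² + (r sin θ − e)² = L²
subtracting the θ₁ and θ₂ equations cancels the r² and L² terms:
r = (x₁² − x₂²) / (2[(x₁cos θ₁ + e sin θ₁) − (x₂cos θ₂ + e sin θ₂)]) = 34.0000 → r = 34
L² = (x₁ − r cos θ₁)² + (r sin θ₁ − e)² = 25599.9943 → L = 160.0000 → L = 160
check at θ₃=253°: x = 146.7208 (printed 146.7208) ✓

r = 34, L = 160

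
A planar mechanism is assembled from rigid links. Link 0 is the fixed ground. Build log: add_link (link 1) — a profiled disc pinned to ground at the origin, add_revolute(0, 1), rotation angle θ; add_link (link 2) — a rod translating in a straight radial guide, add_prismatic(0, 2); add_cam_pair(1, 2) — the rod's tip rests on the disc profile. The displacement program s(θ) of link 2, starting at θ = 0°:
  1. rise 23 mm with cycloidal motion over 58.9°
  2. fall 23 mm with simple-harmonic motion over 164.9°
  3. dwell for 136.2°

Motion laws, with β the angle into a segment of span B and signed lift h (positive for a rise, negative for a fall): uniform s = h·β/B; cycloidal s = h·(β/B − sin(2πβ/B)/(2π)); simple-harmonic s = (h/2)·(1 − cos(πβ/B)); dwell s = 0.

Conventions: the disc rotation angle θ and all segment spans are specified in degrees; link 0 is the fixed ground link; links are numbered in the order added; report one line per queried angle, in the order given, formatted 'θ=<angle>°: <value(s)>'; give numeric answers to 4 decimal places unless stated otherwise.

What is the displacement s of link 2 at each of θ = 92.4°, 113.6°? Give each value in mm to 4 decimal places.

seg 1 [0°–58.9°] cycloidal, h=23: full span → s += 23 → s = 23.0000
seg 2 [58.9°–223.8°] simple-harmonic, h=-23: θ=92.4° here. β=33.5, B=164.9. -23/2·(1 − cos(π·0.2032)) = -2.2637 → s = 20.7363
seg 2 [58.9°–223.8°] simple-harmonic, h=-23: θ=113.6° here. β=54.7, B=164.9. -23/2·(1 − cos(π·0.3317)) = -5.6995 → s = 17.3005

θ=92.4°: 20.7363
θ=113.6°: 17.3005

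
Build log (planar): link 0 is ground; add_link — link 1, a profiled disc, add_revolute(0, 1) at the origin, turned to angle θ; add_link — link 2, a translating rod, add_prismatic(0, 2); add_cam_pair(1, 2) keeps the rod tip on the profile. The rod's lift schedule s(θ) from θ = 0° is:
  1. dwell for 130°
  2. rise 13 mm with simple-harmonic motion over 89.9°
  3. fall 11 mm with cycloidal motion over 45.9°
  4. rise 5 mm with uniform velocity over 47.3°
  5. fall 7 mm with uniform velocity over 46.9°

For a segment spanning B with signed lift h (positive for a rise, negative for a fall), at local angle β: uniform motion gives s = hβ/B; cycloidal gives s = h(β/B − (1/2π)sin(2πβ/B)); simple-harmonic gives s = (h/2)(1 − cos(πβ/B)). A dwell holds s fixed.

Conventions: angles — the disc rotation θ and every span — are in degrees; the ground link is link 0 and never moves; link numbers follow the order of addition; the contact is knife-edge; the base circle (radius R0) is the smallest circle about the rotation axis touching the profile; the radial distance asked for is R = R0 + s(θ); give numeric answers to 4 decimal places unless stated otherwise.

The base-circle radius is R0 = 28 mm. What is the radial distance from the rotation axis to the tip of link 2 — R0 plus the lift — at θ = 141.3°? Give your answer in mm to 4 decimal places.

seg 1 [0°–130°] dwell: s stays 0.0000
seg 2 [130°–219.9°] simple-harmonic, h=13: θ=141.3° here. β=11.3, B=89.9. 13/2·(1 − cos(π·0.1257)) = 0.5002 → s = 0.5002
R = R0 + s = 28 + 0.5002 = 28.5002

28.5002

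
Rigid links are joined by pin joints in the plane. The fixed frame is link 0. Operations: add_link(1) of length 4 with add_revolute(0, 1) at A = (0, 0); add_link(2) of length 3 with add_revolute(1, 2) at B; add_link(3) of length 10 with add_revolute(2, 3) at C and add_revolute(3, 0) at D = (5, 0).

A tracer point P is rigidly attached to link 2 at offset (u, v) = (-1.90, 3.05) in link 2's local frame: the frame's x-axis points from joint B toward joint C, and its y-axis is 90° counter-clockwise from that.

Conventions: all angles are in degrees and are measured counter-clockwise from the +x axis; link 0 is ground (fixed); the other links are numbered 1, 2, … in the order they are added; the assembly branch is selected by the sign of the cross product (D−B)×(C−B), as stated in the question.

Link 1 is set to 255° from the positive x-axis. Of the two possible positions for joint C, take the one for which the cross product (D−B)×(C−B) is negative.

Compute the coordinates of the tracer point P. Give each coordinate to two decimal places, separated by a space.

A=(0,0), D=(5.00,0)
B = A + 4.00·(cos255°, sin255°) = (-1.0353, -3.8637)
|BD| = 7.1661
circle(B,3.00) ∩ circle(D,10.00): a=-2.7663, h=1.1608
  candidates: C₊=(-3.9909,-4.3776) cross=8.319; C₋=(-2.7392,-6.3329) cross=-8.319
  branch - wants cross < 0 → take C=(-2.7392,-6.3329) (cross=-8.319)
ex = (C−B)/|BC| = (-0.5680,-0.8230); ey = (0.8230,-0.5680)
P = B + -1.90·ex + 3.05·ey = (2.5542,-4.0322)

2.55 -4.03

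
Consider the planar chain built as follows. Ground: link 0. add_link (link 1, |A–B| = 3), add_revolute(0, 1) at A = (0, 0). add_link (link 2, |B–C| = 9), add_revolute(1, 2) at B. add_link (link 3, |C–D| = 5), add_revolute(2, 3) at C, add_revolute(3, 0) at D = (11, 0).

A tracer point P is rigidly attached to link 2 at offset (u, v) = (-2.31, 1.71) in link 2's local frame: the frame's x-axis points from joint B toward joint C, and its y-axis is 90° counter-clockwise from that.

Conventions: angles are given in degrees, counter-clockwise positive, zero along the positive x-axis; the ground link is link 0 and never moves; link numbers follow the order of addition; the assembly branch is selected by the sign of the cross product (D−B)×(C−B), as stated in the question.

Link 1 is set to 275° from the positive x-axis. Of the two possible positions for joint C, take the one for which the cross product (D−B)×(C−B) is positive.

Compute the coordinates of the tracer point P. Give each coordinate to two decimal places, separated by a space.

A=(0,0), D=(11.00,0)
B = A + 3.00·(cos275°, sin275°) = (0.2615, -2.9886)
|BD| = 11.1466
circle(B,9.00) ∩ circle(D,5.00): a=8.0853, h=3.9532
  candidates: C₊=(6.9908,2.9877) cross=44.065; C₋=(9.1107,-4.6293) cross=-44.065
  branch + wants cross > 0 → take C=(6.9908,2.9877) (cross=44.065)
ex = (C−B)/|BC| = (0.7477,0.6640); ey = (-0.6640,0.7477)
P = B + -2.31·ex + 1.71·ey = (-2.6012,-3.2439)

-2.60 -3.24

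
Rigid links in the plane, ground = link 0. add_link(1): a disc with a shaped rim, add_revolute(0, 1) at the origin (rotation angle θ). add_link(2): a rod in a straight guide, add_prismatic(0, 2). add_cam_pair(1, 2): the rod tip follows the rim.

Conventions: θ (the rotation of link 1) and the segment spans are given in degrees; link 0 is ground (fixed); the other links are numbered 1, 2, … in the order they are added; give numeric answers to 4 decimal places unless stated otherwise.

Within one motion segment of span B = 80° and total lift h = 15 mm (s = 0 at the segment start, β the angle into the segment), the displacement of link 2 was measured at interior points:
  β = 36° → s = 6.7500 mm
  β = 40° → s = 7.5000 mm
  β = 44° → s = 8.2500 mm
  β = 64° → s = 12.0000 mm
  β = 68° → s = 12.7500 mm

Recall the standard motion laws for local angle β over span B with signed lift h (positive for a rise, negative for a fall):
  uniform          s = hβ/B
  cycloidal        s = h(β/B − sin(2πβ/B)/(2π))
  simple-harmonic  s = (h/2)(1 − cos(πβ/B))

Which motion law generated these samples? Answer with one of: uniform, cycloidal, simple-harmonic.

candidates at β/B = r: uniform s = h·r (linear in β); cycloidal s = h·(r − sin(2πr)/(2π)); simple-harmonic s = (h/2)(1 − cos(πr))
β=36°: printed 6.7500 | uniform 6.7500, cycloidal 6.0123, simple-harmonic 6.3267
β=40°: printed 7.5000 | uniform 7.5000, cycloidal 7.5000, simple-harmonic 7.5000
β=44°: printed 8.2500 | uniform 8.2500, cycloidal 8.9877, simple-harmonic 8.6733
β=64°: printed 12.0000 | uniform 12.0000, cycloidal 14.2705, simple-harmonic 13.5676
β=68°: printed 12.7500 | uniform 12.7500, cycloidal 14.6814, simple-harmonic 14.1825
only one law matches every sample → uniform

uniform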